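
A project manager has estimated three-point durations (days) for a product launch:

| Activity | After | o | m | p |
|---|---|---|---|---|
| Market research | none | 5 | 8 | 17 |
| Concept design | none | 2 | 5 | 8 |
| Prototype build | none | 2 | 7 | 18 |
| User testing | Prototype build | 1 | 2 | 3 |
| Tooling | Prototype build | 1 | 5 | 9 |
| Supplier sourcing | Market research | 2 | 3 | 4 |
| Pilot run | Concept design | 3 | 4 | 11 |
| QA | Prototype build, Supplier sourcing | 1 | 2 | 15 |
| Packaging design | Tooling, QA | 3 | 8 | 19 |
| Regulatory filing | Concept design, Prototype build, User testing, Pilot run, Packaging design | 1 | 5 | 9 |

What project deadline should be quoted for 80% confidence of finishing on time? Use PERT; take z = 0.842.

33.6 days

te_Market research = (5 + 4·8 + 17)/6 = 54/6 = 9; σ²_Market research = ((17−5)/6)² = 4.000
te_Concept design = (2 + 4·5 + 8)/6 = 30/6 = 5; σ²_Concept design = ((8−2)/6)² = 1.000
te_Prototype build = (2 + 4·7 + 18)/6 = 48/6 = 8; σ²_Prototype build = ((18−2)/6)² = 7.111
te_User testing = (1 + 4·2 + 3)/6 = 12/6 = 2; σ²_User testing = ((3−1)/6)² = 0.111
te_Tooling = (1 + 4·5 + 9)/6 = 30/6 = 5; σ²_Tooling = ((9−1)/6)² = 1.778
te_Supplier sourcing = (2 + 4·3 + 4)/6 = 18/6 = 3; σ²_Supplier sourcing = ((4−2)/6)² = 0.111
te_Pilot run = (3 + 4·4 + 11)/6 = 30/6 = 5; σ²_Pilot run = ((11−3)/6)² = 1.778
te_QA = (1 + 4·2 + 15)/6 = 24/6 = 4; σ²_QA = ((15−1)/6)² = 5.444
te_Packaging design = (3 + 4·8 + 19)/6 = 54/6 = 9; σ²_Packaging design = ((19−3)/6)² = 7.111
te_Regulatory filing = (1 + 4·5 + 9)/6 = 30/6 = 5; σ²_Regulatory filing = ((9−1)/6)² = 1.778

Forward pass:
ES_Market research = 0; EF_Market research = 9
ES_Concept design = 0; EF_Concept design = 5
ES_Prototype build = 0; EF_Prototype build = 8
ES_User testing = 8; EF_User testing = 8+2 = 10
ES_Tooling = 8; EF_Tooling = 8+5 = 13
ES_Supplier sourcing = 9; EF_Supplier sourcing = 9+3 = 12
ES_Pilot run = 5; EF_Pilot run = 5+5 = 10
ES_QA = max(EF_Prototype build=8, EF_Supplier sourcing=12) = 12; EF_QA = 12+4 = 16
ES_Packaging design = max(EF_Tooling=13, EF_QA=16) = 16; EF_Packaging design = 16+9 = 25
ES_Regulatory filing = max(EF_Concept design=5, EF_Prototype build=8, EF_User testing=10, EF_Pilot run=10, EF_Packaging design=25) = 25; EF_Regulatory filing = 25+5 = 30
Expected project duration μ = 30 days. Critical path: Market research → Supplier sourcing → QA → Packaging design → Regulatory filing.

Variance along critical path = 4.000 + 0.111 + 5.444 + 7.111 + 1.778 = 18.444; σ = 4.295 days.
D = μ + z·σ = 30 + 0.842·4.295 = 33.6 days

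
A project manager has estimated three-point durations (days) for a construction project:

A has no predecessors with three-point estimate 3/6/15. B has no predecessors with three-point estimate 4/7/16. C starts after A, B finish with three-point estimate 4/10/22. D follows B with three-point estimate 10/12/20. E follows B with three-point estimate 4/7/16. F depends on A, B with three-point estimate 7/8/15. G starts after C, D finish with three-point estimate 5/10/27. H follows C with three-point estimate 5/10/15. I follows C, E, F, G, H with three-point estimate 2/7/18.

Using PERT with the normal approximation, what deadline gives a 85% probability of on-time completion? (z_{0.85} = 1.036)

46.4 days

te_A = (3 + 4·6 + 15)/6 = 42/6 = 7; σ²_A = ((15−3)/6)² = 4.000
te_B = (4 + 4·7 + 16)/6 = 48/6 = 8; σ²_B = ((16−4)/6)² = 4.000
te_C = (4 + 4·10 + 22)/6 = 66/6 = 11; σ²_C = ((22−4)/6)² = 9.000
te_D = (10 + 4·12 + 20)/6 = 78/6 = 13; σ²_D = ((20−10)/6)² = 2.778
te_E = (4 + 4·7 + 16)/6 = 48/6 = 8; σ²_E = ((16−4)/6)² = 4.000
te_F = (7 + 4·8 + 15)/6 = 54/6 = 9; σ²_F = ((15−7)/6)² = 1.778
te_G = (5 + 4·10 + 27)/6 = 72/6 = 12; σ²_G = ((27−5)/6)² = 13.444
te_H = (5 + 4·10 + 15)/6 = 60/6 = 10; σ²_H = ((15−5)/6)² = 2.778
te_I = (2 + 4·7 + 18)/6 = 48/6 = 8; σ²_I = ((18−2)/6)² = 7.111

Forward pass:
ES_A = 0; EF_A = 7
ES_B = 0; EF_B = 8
ES_C = max(EF_A=7, EF_B=8) = 8; EF_C = 8+11 = 19
ES_D = 8; EF_D = 8+13 = 21
ES_E = 8; EF_E = 8+8 = 16
ES_F = max(EF_A=7, EF_B=8) = 8; EF_F = 8+9 = 17
ES_G = max(EF_C=19, EF_D=21) = 21; EF_G = 21+12 = 33
ES_H = 19; EF_H = 19+10 = 29
ES_I = max(EF_C=19, EF_E=16, EF_F=17, EF_G=33, EF_H=29) = 33; EF_I = 33+8 = 41
Expected project duration μ = 41 days. Critical path: B → D → G → I.

Variance along critical path = 4.000 + 2.778 + 13.444 + 7.111 = 27.333; σ = 5.228 days.
D = μ + z·σ = 41 + 1.036·5.228 = 46.4 days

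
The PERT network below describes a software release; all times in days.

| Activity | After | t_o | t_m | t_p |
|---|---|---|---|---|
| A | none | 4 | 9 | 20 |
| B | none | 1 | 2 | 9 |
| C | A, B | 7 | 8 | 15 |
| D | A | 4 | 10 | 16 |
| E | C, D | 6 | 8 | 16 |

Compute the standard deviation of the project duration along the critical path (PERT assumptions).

3.73 days

te_A = (4 + 4·9 + 20)/6 = 60/6 = 10; σ²_A = ((20−4)/6)² = 7.111
te_B = (1 + 4·2 + 9)/6 = 18/6 = 3; σ²_B = ((9−1)/6)² = 1.778
te_C = (7 + 4·8 + 15)/6 = 54/6 = 9; σ²_C = ((15−7)/6)² = 1.778
te_D = (4 + 4·10 + 16)/6 = 60/6 = 10; σ²_D = ((16−4)/6)² = 4.000
te_E = (6 + 4·8 + 16)/6 = 54/6 = 9; σ²_E = ((16−6)/6)² = 2.778

Forward pass:
ES_A = 0; EF_A = 10
ES_B = 0; EF_B = 3
ES_C = max(EF_A=10, EF_B=3) = 10; EF_C = 10+9 = 19
ES_D = 10; EF_D = 10+10 = 20
ES_E = max(EF_C=19, EF_D=20) = 20; EF_E = 20+9 = 29
Expected project duration μ = 29 days. Critical path: A → D → E.

Variance along critical path = 7.111 + 4.000 + 2.778 = 13.889
σ = √13.889 = 3.727 days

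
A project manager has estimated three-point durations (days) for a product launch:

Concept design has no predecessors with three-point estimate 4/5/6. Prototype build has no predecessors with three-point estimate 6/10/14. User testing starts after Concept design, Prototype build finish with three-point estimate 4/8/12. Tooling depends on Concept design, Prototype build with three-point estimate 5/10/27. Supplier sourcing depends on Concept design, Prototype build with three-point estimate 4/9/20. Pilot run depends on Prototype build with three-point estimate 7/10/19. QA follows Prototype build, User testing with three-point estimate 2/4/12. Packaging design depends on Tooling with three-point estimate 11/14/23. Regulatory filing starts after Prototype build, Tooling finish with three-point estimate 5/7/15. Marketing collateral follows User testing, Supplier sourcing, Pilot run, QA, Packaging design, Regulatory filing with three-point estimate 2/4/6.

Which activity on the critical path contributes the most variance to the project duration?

te_Concept design = (4 + 4·5 + 6)/6 = 30/6 = 5; σ²_Concept design = ((6−4)/6)² = 0.111
te_Prototype build = (6 + 4·10 + 14)/6 = 60/6 = 10; σ²_Prototype build = ((14−6)/6)² = 1.778
te_User testing = (4 + 4·8 + 12)/6 = 48/6 = 8; σ²_User testing = ((12−4)/6)² = 1.778
te_Tooling = (5 + 4·10 + 27)/6 = 72/6 = 12; σ²_Tooling = ((27−5)/6)² = 13.444
te_Supplier sourcing = (4 + 4·9 + 20)/6 = 60/6 = 10; σ²_Supplier sourcing = ((20−4)/6)² = 7.111
te_Pilot run = (7 + 4·10 + 19)/6 = 66/6 = 11; σ²_Pilot run = ((19−7)/6)² = 4.000
te_QA = (2 + 4·4 + 12)/6 = 30/6 = 5; σ²_QA = ((12−2)/6)² = 2.778
te_Packaging design = (11 + 4·14 + 23)/6 = 90/6 = 15; σ²_Packaging design = ((23−11)/6)² = 4.000
te_Regulatory filing = (5 + 4·7 + 15)/6 = 48/6 = 8; σ²_Regulatory filing = ((15−5)/6)² = 2.778
te_Marketing collateral = (2 + 4·4 + 6)/6 = 24/6 = 4; σ²_Marketing collateral = ((6−2)/6)² = 0.444

Forward pass:
ES_Concept design = 0; EF_Concept design = 5
ES_Prototype build = 0; EF_Prototype build = 10
ES_User testing = max(EF_Concept design=5, EF_Prototype build=10) = 10; EF_User testing = 10+8 = 18
ES_Tooling = max(EF_Concept design=5, EF_Prototype build=10) = 10; EF_Tooling = 10+12 = 22
ES_Supplier sourcing = max(EF_Concept design=5, EF_Prototype build=10) = 10; EF_Supplier sourcing = 10+10 = 20
ES_Pilot run = 10; EF_Pilot run = 10+11 = 21
ES_QA = max(EF_Prototype build=10, EF_User testing=18) = 18; EF_QA = 18+5 = 23
ES_Packaging design = 22; EF_Packaging design = 22+15 = 37
ES_Regulatory filing = max(EF_Prototype build=10, EF_Tooling=22) = 22; EF_Regulatory filing = 22+8 = 30
ES_Marketing collateral = max(EF_User testing=18, EF_Supplier sourcing=20, EF_Pilot run=21, EF_QA=23, EF_Packaging design=37, EF_Regulatory filing=30) = 37; EF_Marketing collateral = 37+4 = 41
Expected project duration μ = 41 days. Critical path: Prototype build → Tooling → Packaging design → Marketing collateral.

Variances on critical path: σ²_Prototype build=1.778, σ²_Tooling=13.444, σ²_Packaging design=4.000, σ²_Marketing collateral=0.444.
Largest is σ²_Tooling = 13.444.

Tooling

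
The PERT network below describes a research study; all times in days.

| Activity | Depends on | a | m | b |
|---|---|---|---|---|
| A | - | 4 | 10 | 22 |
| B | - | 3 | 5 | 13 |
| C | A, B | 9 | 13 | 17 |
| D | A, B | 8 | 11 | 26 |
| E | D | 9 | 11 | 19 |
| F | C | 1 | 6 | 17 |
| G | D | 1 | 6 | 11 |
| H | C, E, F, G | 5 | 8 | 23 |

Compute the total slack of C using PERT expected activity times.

5 days

te_A = (4 + 4·10 + 22)/6 = 66/6 = 11
te_B = (3 + 4·5 + 13)/6 = 36/6 = 6
te_C = (9 + 4·13 + 17)/6 = 78/6 = 13
te_D = (8 + 4·11 + 26)/6 = 78/6 = 13
te_E = (9 + 4·11 + 19)/6 = 72/6 = 12
te_F = (1 + 4·6 + 17)/6 = 42/6 = 7
te_G = (1 + 4·6 + 11)/6 = 36/6 = 6
te_H = (5 + 4·8 + 23)/6 = 60/6 = 10

Forward pass:
ES_A = 0; EF_A = 11
ES_B = 0; EF_B = 6
ES_C = max(EF_A=11, EF_B=6) = 11; EF_C = 11+13 = 24
ES_D = max(EF_A=11, EF_B=6) = 11; EF_D = 11+13 = 24
ES_E = 24; EF_E = 24+12 = 36
ES_F = 24; EF_F = 24+7 = 31
ES_G = 24; EF_G = 24+6 = 30
ES_H = max(EF_C=24, EF_E=36, EF_F=31, EF_G=30) = 36; EF_H = 36+10 = 46
Expected project duration μ = 46 days. Critical path: A → D → E → H.

Backward pass:
LF_H = 46; LS_H = 46−10 = 36
LF_G = LS_H = 36; LS_G = 36−6 = 30
LF_F = LS_H = 36; LS_F = 36−7 = 29
LF_E = LS_H = 36; LS_E = 36−12 = 24
LF_D = min(LS_E=24, LS_G=30) = 24; LS_D = 24−13 = 11
LF_C = min(LS_F=29, LS_H=36) = 29; LS_C = 29−13 = 16
LF_B = min(LS_C=16, LS_D=11) = 11; LS_B = 11−6 = 5
LF_A = min(LS_C=16, LS_D=11) = 11; LS_A = 11−11 = 0
Slack_C = LS_C − ES_C = 16 − 11 = 5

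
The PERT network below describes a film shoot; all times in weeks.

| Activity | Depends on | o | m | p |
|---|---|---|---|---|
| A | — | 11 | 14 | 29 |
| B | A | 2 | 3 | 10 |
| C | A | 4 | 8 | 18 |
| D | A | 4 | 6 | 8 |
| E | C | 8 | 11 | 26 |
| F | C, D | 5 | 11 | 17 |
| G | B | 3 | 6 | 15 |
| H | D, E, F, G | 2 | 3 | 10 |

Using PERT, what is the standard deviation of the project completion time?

te_A = (11 + 4·14 + 29)/6 = 96/6 = 16; σ²_A = ((29−11)/6)² = 9.000
te_B = (2 + 4·3 + 10)/6 = 24/6 = 4; σ²_B = ((10−2)/6)² = 1.778
te_C = (4 + 4·8 + 18)/6 = 54/6 = 9; σ²_C = ((18−4)/6)² = 5.444
te_D = (4 + 4·6 + 8)/6 = 36/6 = 6; σ²_D = ((8−4)/6)² = 0.444
te_E = (8 + 4·11 + 26)/6 = 78/6 = 13; σ²_E = ((26−8)/6)² = 9.000
te_F = (5 + 4·11 + 17)/6 = 66/6 = 11; σ²_F = ((17−5)/6)² = 4.000
te_G = (3 + 4·6 + 15)/6 = 42/6 = 7; σ²_G = ((15−3)/6)² = 4.000
te_H = (2 + 4·3 + 10)/6 = 24/6 = 4; σ²_H = ((10−2)/6)² = 1.778

Forward pass:
ES_A = 0; EF_A = 16
ES_B = 16; EF_B = 16+4 = 20
ES_C = 16; EF_C = 16+9 = 25
ES_D = 16; EF_D = 16+6 = 22
ES_E = 25; EF_E = 25+13 = 38
ES_F = max(EF_C=25, EF_D=22) = 25; EF_F = 25+11 = 36
ES_G = 20; EF_G = 20+7 = 27
ES_H = max(EF_D=22, EF_E=38, EF_F=36, EF_G=27) = 38; EF_H = 38+4 = 42
Expected project duration μ = 42 weeks. Critical path: A → C → E → H.

Variance along critical path = 9.000 + 5.444 + 9.000 + 1.778 = 25.222
σ = √25.222 = 5.022 weeks

5.02 weeks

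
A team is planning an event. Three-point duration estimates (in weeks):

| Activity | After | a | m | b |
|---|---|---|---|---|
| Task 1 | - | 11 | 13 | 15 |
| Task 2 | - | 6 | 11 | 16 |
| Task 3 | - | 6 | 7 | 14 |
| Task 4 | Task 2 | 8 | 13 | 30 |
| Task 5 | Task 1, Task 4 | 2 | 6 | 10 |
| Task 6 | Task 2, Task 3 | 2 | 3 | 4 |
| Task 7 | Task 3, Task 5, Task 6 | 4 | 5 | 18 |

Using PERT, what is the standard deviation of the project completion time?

te_Task 1 = (11 + 4·13 + 15)/6 = 78/6 = 13; σ²_Task 1 = ((15−11)/6)² = 0.444
te_Task 2 = (6 + 4·11 + 16)/6 = 66/6 = 11; σ²_Task 2 = ((16−6)/6)² = 2.778
te_Task 3 = (6 + 4·7 + 14)/6 = 48/6 = 8; σ²_Task 3 = ((14−6)/6)² = 1.778
te_Task 4 = (8 + 4·13 + 30)/6 = 90/6 = 15; σ²_Task 4 = ((30−8)/6)² = 13.444
te_Task 5 = (2 + 4·6 + 10)/6 = 36/6 = 6; σ²_Task 5 = ((10−2)/6)² = 1.778
te_Task 6 = (2 + 4·3 + 4)/6 = 18/6 = 3; σ²_Task 6 = ((4−2)/6)² = 0.111
te_Task 7 = (4 + 4·5 + 18)/6 = 42/6 = 7; σ²_Task 7 = ((18−4)/6)² = 5.444

Forward pass:
ES_Task 1 = 0; EF_Task 1 = 13
ES_Task 2 = 0; EF_Task 2 = 11
ES_Task 3 = 0; EF_Task 3 = 8
ES_Task 4 = 11; EF_Task 4 = 11+15 = 26
ES_Task 5 = max(EF_Task 1=13, EF_Task 4=26) = 26; EF_Task 5 = 26+6 = 32
ES_Task 6 = max(EF_Task 2=11, EF_Task 3=8) = 11; EF_Task 6 = 11+3 = 14
ES_Task 7 = max(EF_Task 3=8, EF_Task 5=32, EF_Task 6=14) = 32; EF_Task 7 = 32+7 = 39
Expected project duration μ = 39 weeks. Critical path: Task 2 → Task 4 → Task 5 → Task 7.

Variance along critical path = 2.778 + 13.444 + 1.778 + 5.444 = 23.444
σ = √23.444 = 4.842 weeks

4.84 weeks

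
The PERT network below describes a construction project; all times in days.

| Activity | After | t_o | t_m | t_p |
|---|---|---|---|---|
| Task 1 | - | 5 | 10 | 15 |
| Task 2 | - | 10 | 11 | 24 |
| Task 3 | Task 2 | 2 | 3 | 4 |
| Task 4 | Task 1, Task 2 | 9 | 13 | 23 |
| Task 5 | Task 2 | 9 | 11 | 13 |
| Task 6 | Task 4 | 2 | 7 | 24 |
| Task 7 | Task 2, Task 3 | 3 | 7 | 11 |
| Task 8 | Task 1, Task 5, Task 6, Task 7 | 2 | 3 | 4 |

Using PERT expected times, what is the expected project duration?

te_Task 1 = (5 + 4·10 + 15)/6 = 60/6 = 10
te_Task 2 = (10 + 4·11 + 24)/6 = 78/6 = 13
te_Task 3 = (2 + 4·3 + 4)/6 = 18/6 = 3
te_Task 4 = (9 + 4·13 + 23)/6 = 84/6 = 14
te_Task 5 = (9 + 4·11 + 13)/6 = 66/6 = 11
te_Task 6 = (2 + 4·7 + 24)/6 = 54/6 = 9
te_Task 7 = (3 + 4·7 + 11)/6 = 42/6 = 7
te_Task 8 = (2 + 4·3 + 4)/6 = 18/6 = 3

Forward pass:
ES_Task 1 = 0; EF_Task 1 = 10
ES_Task 2 = 0; EF_Task 2 = 13
ES_Task 3 = 13; EF_Task 3 = 13+3 = 16
ES_Task 4 = max(EF_Task 1=10, EF_Task 2=13) = 13; EF_Task 4 = 13+14 = 27
ES_Task 5 = 13; EF_Task 5 = 13+11 = 24
ES_Task 6 = 27; EF_Task 6 = 27+9 = 36
ES_Task 7 = max(EF_Task 2=13, EF_Task 3=16) = 16; EF_Task 7 = 16+7 = 23
ES_Task 8 = max(EF_Task 1=10, EF_Task 5=24, EF_Task 6=36, EF_Task 7=23) = 36; EF_Task 8 = 36+3 = 39
Expected project duration μ = 39 days. Critical path: Task 2 → Task 4 → Task 6 → Task 8.

39 days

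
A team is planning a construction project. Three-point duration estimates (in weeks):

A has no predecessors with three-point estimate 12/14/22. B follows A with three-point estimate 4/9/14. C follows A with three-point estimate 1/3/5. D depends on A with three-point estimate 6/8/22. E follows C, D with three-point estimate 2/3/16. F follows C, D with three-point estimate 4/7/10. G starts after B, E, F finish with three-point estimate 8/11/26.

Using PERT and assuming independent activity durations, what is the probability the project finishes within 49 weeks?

te_A = (12 + 4·14 + 22)/6 = 90/6 = 15; σ²_A = ((22−12)/6)² = 2.778
te_B = (4 + 4·9 + 14)/6 = 54/6 = 9; σ²_B = ((14−4)/6)² = 2.778
te_C = (1 + 4·3 + 5)/6 = 18/6 = 3; σ²_C = ((5−1)/6)² = 0.444
te_D = (6 + 4·8 + 22)/6 = 60/6 = 10; σ²_D = ((22−6)/6)² = 7.111
te_E = (2 + 4·3 + 16)/6 = 30/6 = 5; σ²_E = ((16−2)/6)² = 5.444
te_F = (4 + 4·7 + 10)/6 = 42/6 = 7; σ²_F = ((10−4)/6)² = 1.000
te_G = (8 + 4·11 + 26)/6 = 78/6 = 13; σ²_G = ((26−8)/6)² = 9.000

Forward pass:
ES_A = 0; EF_A = 15
ES_B = 15; EF_B = 15+9 = 24
ES_C = 15; EF_C = 15+3 = 18
ES_D = 15; EF_D = 15+10 = 25
ES_E = max(EF_C=18, EF_D=25) = 25; EF_E = 25+5 = 30
ES_F = max(EF_C=18, EF_D=25) = 25; EF_F = 25+7 = 32
ES_G = max(EF_B=24, EF_E=30, EF_F=32) = 32; EF_G = 32+13 = 45
Expected project duration μ = 45 weeks. Critical path: A → D → F → G.

Variance along critical path = 2.778 + 7.111 + 1.000 + 9.000 = 19.889; σ = √19.889 = 4.460 weeks.
Z = (49 − 45) / 4.460 = 0.897
P(T ≤ 49) = Φ(0.897) ≈ 0.815

0.815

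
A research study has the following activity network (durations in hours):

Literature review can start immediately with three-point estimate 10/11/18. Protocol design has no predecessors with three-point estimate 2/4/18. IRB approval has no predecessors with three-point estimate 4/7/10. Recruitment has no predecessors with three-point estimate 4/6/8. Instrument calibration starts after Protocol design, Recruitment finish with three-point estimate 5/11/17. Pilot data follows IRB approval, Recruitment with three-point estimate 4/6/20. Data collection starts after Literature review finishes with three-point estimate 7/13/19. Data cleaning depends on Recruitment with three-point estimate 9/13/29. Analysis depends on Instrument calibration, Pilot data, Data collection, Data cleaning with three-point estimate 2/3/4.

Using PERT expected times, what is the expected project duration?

28 hours

te_Literature review = (10 + 4·11 + 18)/6 = 72/6 = 12
te_Protocol design = (2 + 4·4 + 18)/6 = 36/6 = 6
te_IRB approval = (4 + 4·7 + 10)/6 = 42/6 = 7
te_Recruitment = (4 + 4·6 + 8)/6 = 36/6 = 6
te_Instrument calibration = (5 + 4·11 + 17)/6 = 66/6 = 11
te_Pilot data = (4 + 4·6 + 20)/6 = 48/6 = 8
te_Data collection = (7 + 4·13 + 19)/6 = 78/6 = 13
te_Data cleaning = (9 + 4·13 + 29)/6 = 90/6 = 15
te_Analysis = (2 + 4·3 + 4)/6 = 18/6 = 3

Forward pass:
ES_Literature review = 0; EF_Literature review = 12
ES_Protocol design = 0; EF_Protocol design = 6
ES_IRB approval = 0; EF_IRB approval = 7
ES_Recruitment = 0; EF_Recruitment = 6
ES_Instrument calibration = max(EF_Protocol design=6, EF_Recruitment=6) = 6; EF_Instrument calibration = 6+11 = 17
ES_Pilot data = max(EF_IRB approval=7, EF_Recruitment=6) = 7; EF_Pilot data = 7+8 = 15
ES_Data collection = 12; EF_Data collection = 12+13 = 25
ES_Data cleaning = 6; EF_Data cleaning = 6+15 = 21
ES_Analysis = max(EF_Instrument calibration=17, EF_Pilot data=15, EF_Data collection=25, EF_Data cleaning=21) = 25; EF_Analysis = 25+3 = 28
Expected project duration μ = 28 hours. Critical path: Literature review → Data collection → Analysis.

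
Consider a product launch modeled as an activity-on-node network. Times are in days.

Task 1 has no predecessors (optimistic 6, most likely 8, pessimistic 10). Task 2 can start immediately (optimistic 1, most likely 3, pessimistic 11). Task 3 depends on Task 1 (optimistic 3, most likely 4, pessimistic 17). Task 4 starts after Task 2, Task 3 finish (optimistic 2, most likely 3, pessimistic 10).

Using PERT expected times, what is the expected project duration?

18 days

te_Task 1 = (6 + 4·8 + 10)/6 = 48/6 = 8
te_Task 2 = (1 + 4·3 + 11)/6 = 24/6 = 4
te_Task 3 = (3 + 4·4 + 17)/6 = 36/6 = 6
te_Task 4 = (2 + 4·3 + 10)/6 = 24/6 = 4

Forward pass:
ES_Task 1 = 0; EF_Task 1 = 8
ES_Task 2 = 0; EF_Task 2 = 4
ES_Task 3 = 8; EF_Task 3 = 8+6 = 14
ES_Task 4 = max(EF_Task 2=4, EF_Task 3=14) = 14; EF_Task 4 = 14+4 = 18
Expected project duration μ = 18 days. Critical path: Task 1 → Task 3 → Task 4.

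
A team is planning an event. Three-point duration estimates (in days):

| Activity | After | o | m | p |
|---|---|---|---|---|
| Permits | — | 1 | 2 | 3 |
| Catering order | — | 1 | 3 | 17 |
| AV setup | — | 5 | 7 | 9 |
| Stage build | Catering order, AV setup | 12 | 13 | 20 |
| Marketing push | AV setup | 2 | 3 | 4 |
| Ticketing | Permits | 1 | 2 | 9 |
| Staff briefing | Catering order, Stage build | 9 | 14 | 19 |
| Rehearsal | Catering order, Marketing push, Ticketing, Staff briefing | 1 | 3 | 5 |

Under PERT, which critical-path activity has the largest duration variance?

Staff briefing

te_Permits = (1 + 4·2 + 3)/6 = 12/6 = 2; σ²_Permits = ((3−1)/6)² = 0.111
te_Catering order = (1 + 4·3 + 17)/6 = 30/6 = 5; σ²_Catering order = ((17−1)/6)² = 7.111
te_AV setup = (5 + 4·7 + 9)/6 = 42/6 = 7; σ²_AV setup = ((9−5)/6)² = 0.444
te_Stage build = (12 + 4·13 + 20)/6 = 84/6 = 14; σ²_Stage build = ((20−12)/6)² = 1.778
te_Marketing push = (2 + 4·3 + 4)/6 = 18/6 = 3; σ²_Marketing push = ((4−2)/6)² = 0.111
te_Ticketing = (1 + 4·2 + 9)/6 = 18/6 = 3; σ²_Ticketing = ((9−1)/6)² = 1.778
te_Staff briefing = (9 + 4·14 + 19)/6 = 84/6 = 14; σ²_Staff briefing = ((19−9)/6)² = 2.778
te_Rehearsal = (1 + 4·3 + 5)/6 = 18/6 = 3; σ²_Rehearsal = ((5−1)/6)² = 0.444

Forward pass:
ES_Permits = 0; EF_Permits = 2
ES_Catering order = 0; EF_Catering order = 5
ES_AV setup = 0; EF_AV setup = 7
ES_Stage build = max(EF_Catering order=5, EF_AV setup=7) = 7; EF_Stage build = 7+14 = 21
ES_Marketing push = 7; EF_Marketing push = 7+3 = 10
ES_Ticketing = 2; EF_Ticketing = 2+3 = 5
ES_Staff briefing = max(EF_Catering order=5, EF_Stage build=21) = 21; EF_Staff briefing = 21+14 = 35
ES_Rehearsal = max(EF_Catering order=5, EF_Marketing push=10, EF_Ticketing=5, EF_Staff briefing=35) = 35; EF_Rehearsal = 35+3 = 38
Expected project duration μ = 38 days. Critical path: AV setup → Stage build → Staff briefing → Rehearsal.

Variances on critical path: σ²_AV setup=0.444, σ²_Stage build=1.778, σ²_Staff briefing=2.778, σ²_Rehearsal=0.444.
Largest is σ²_Staff briefing = 2.778.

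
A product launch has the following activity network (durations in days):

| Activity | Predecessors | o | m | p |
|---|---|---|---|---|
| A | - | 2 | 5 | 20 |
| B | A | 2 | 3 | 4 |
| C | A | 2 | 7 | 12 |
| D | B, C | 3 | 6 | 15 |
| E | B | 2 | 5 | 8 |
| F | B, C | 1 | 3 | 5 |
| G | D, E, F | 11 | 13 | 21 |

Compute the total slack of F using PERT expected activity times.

te_A = (2 + 4·5 + 20)/6 = 42/6 = 7
te_B = (2 + 4·3 + 4)/6 = 18/6 = 3
te_C = (2 + 4·7 + 12)/6 = 42/6 = 7
te_D = (3 + 4·6 + 15)/6 = 42/6 = 7
te_E = (2 + 4·5 + 8)/6 = 30/6 = 5
te_F = (1 + 4·3 + 5)/6 = 18/6 = 3
te_G = (11 + 4·13 + 21)/6 = 84/6 = 14

Forward pass:
ES_A = 0; EF_A = 7
ES_B = 7; EF_B = 7+3 = 10
ES_C = 7; EF_C = 7+7 = 14
ES_D = max(EF_B=10, EF_C=14) = 14; EF_D = 14+7 = 21
ES_E = 10; EF_E = 10+5 = 15
ES_F = max(EF_B=10, EF_C=14) = 14; EF_F = 14+3 = 17
ES_G = max(EF_D=21, EF_E=15, EF_F=17) = 21; EF_G = 21+14 = 35
Expected project duration μ = 35 days. Critical path: A → C → D → G.

Backward pass:
LF_G = 35; LS_G = 35−14 = 21
LF_F = LS_G = 21; LS_F = 21−3 = 18
LF_E = LS_G = 21; LS_E = 21−5 = 16
LF_D = LS_G = 21; LS_D = 21−7 = 14
LF_C = min(LS_D=14, LS_F=18) = 14; LS_C = 14−7 = 7
LF_B = min(LS_D=14, LS_E=16, LS_F=18) = 14; LS_B = 14−3 = 11
LF_A = min(LS_B=11, LS_C=7) = 7; LS_A = 7−7 = 0
Slack_F = LS_F − ES_F = 18 − 14 = 4

4 days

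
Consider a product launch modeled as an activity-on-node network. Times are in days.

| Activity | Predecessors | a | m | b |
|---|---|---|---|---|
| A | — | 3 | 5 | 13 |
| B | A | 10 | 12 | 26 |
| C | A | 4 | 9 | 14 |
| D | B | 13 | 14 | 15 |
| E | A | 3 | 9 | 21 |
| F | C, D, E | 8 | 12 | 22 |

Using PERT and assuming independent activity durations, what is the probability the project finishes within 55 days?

0.979

te_A = (3 + 4·5 + 13)/6 = 36/6 = 6; σ²_A = ((13−3)/6)² = 2.778
te_B = (10 + 4·12 + 26)/6 = 84/6 = 14; σ²_B = ((26−10)/6)² = 7.111
te_C = (4 + 4·9 + 14)/6 = 54/6 = 9; σ²_C = ((14−4)/6)² = 2.778
te_D = (13 + 4·14 + 15)/6 = 84/6 = 14; σ²_D = ((15−13)/6)² = 0.111
te_E = (3 + 4·9 + 21)/6 = 60/6 = 10; σ²_E = ((21−3)/6)² = 9.000
te_F = (8 + 4·12 + 22)/6 = 78/6 = 13; σ²_F = ((22−8)/6)² = 5.444

Forward pass:
ES_A = 0; EF_A = 6
ES_B = 6; EF_B = 6+14 = 20
ES_C = 6; EF_C = 6+9 = 15
ES_D = 20; EF_D = 20+14 = 34
ES_E = 6; EF_E = 6+10 = 16
ES_F = max(EF_C=15, EF_D=34, EF_E=16) = 34; EF_F = 34+13 = 47
Expected project duration μ = 47 days. Critical path: A → B → D → F.

Variance along critical path = 2.778 + 7.111 + 0.111 + 5.444 = 15.444; σ = √15.444 = 3.930 days.
Z = (55 − 47) / 3.930 = 2.036
P(T ≤ 55) = Φ(2.036) ≈ 0.979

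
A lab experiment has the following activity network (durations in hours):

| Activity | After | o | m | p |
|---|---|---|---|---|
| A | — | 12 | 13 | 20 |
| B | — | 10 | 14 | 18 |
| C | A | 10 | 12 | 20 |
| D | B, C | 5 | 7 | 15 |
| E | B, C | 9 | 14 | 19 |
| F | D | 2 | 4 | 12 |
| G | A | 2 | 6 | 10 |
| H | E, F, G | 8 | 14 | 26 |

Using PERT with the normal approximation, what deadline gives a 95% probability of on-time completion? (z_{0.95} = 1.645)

62.6 hours

te_A = (12 + 4·13 + 20)/6 = 84/6 = 14; σ²_A = ((20−12)/6)² = 1.778
te_B = (10 + 4·14 + 18)/6 = 84/6 = 14; σ²_B = ((18−10)/6)² = 1.778
te_C = (10 + 4·12 + 20)/6 = 78/6 = 13; σ²_C = ((20−10)/6)² = 2.778
te_D = (5 + 4·7 + 15)/6 = 48/6 = 8; σ²_D = ((15−5)/6)² = 2.778
te_E = (9 + 4·14 + 19)/6 = 84/6 = 14; σ²_E = ((19−9)/6)² = 2.778
te_F = (2 + 4·4 + 12)/6 = 30/6 = 5; σ²_F = ((12−2)/6)² = 2.778
te_G = (2 + 4·6 + 10)/6 = 36/6 = 6; σ²_G = ((10−2)/6)² = 1.778
te_H = (8 + 4·14 + 26)/6 = 90/6 = 15; σ²_H = ((26−8)/6)² = 9.000

Forward pass:
ES_A = 0; EF_A = 14
ES_B = 0; EF_B = 14
ES_C = 14; EF_C = 14+13 = 27
ES_D = max(EF_B=14, EF_C=27) = 27; EF_D = 27+8 = 35
ES_E = max(EF_B=14, EF_C=27) = 27; EF_E = 27+14 = 41
ES_F = 35; EF_F = 35+5 = 40
ES_G = 14; EF_G = 14+6 = 20
ES_H = max(EF_E=41, EF_F=40, EF_G=20) = 41; EF_H = 41+15 = 56
Expected project duration μ = 56 hours. Critical path: A → C → E → H.

Variance along critical path = 1.778 + 2.778 + 2.778 + 9.000 = 16.333; σ = 4.041 hours.
D = μ + z·σ = 56 + 1.645·4.041 = 62.6 hours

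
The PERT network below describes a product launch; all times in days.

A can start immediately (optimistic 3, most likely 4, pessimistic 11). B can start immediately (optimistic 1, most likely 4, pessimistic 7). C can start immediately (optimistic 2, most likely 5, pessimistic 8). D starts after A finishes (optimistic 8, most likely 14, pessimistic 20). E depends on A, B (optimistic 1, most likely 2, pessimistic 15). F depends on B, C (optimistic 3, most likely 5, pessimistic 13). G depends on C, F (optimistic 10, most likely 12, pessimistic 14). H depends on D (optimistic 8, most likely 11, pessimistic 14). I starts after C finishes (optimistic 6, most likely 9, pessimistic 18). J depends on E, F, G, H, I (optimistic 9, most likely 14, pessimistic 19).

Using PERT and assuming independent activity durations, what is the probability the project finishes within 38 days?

te_A = (3 + 4·4 + 11)/6 = 30/6 = 5; σ²_A = ((11−3)/6)² = 1.778
te_B = (1 + 4·4 + 7)/6 = 24/6 = 4; σ²_B = ((7−1)/6)² = 1.000
te_C = (2 + 4·5 + 8)/6 = 30/6 = 5; σ²_C = ((8−2)/6)² = 1.000
te_D = (8 + 4·14 + 20)/6 = 84/6 = 14; σ²_D = ((20−8)/6)² = 4.000
te_E = (1 + 4·2 + 15)/6 = 24/6 = 4; σ²_E = ((15−1)/6)² = 5.444
te_F = (3 + 4·5 + 13)/6 = 36/6 = 6; σ²_F = ((13−3)/6)² = 2.778
te_G = (10 + 4·12 + 14)/6 = 72/6 = 12; σ²_G = ((14−10)/6)² = 0.444
te_H = (8 + 4·11 + 14)/6 = 66/6 = 11; σ²_H = ((14−8)/6)² = 1.000
te_I = (6 + 4·9 + 18)/6 = 60/6 = 10; σ²_I = ((18−6)/6)² = 4.000
te_J = (9 + 4·14 + 19)/6 = 84/6 = 14; σ²_J = ((19−9)/6)² = 2.778

Forward pass:
ES_A = 0; EF_A = 5
ES_B = 0; EF_B = 4
ES_C = 0; EF_C = 5
ES_D = 5; EF_D = 5+14 = 19
ES_E = max(EF_A=5, EF_B=4) = 5; EF_E = 5+4 = 9
ES_F = max(EF_B=4, EF_C=5) = 5; EF_F = 5+6 = 11
ES_G = max(EF_C=5, EF_F=11) = 11; EF_G = 11+12 = 23
ES_H = 19; EF_H = 19+11 = 30
ES_I = 5; EF_I = 5+10 = 15
ES_J = max(EF_E=9, EF_F=11, EF_G=23, EF_H=30, EF_I=15) = 30; EF_J = 30+14 = 44
Expected project duration μ = 44 days. Critical path: A → D → H → J.

Variance along critical path = 1.778 + 4.000 + 1.000 + 2.778 = 9.556; σ = √9.556 = 3.091 days.
Z = (38 − 44) / 3.091 = -1.941
P(T ≤ 38) = Φ(-1.941) ≈ 0.026

0.026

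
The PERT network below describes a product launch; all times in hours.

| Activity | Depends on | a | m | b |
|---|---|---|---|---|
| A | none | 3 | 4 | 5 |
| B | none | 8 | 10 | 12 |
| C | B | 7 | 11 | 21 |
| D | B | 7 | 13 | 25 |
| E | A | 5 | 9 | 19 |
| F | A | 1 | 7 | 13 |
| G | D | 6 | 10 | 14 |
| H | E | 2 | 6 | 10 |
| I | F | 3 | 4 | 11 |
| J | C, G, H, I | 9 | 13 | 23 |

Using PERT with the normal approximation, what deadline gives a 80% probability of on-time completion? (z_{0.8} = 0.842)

51.4 hours

te_A = (3 + 4·4 + 5)/6 = 24/6 = 4; σ²_A = ((5−3)/6)² = 0.111
te_B = (8 + 4·10 + 12)/6 = 60/6 = 10; σ²_B = ((12−8)/6)² = 0.444
te_C = (7 + 4·11 + 21)/6 = 72/6 = 12; σ²_C = ((21−7)/6)² = 5.444
te_D = (7 + 4·13 + 25)/6 = 84/6 = 14; σ²_D = ((25−7)/6)² = 9.000
te_E = (5 + 4·9 + 19)/6 = 60/6 = 10; σ²_E = ((19−5)/6)² = 5.444
te_F = (1 + 4·7 + 13)/6 = 42/6 = 7; σ²_F = ((13−1)/6)² = 4.000
te_G = (6 + 4·10 + 14)/6 = 60/6 = 10; σ²_G = ((14−6)/6)² = 1.778
te_H = (2 + 4·6 + 10)/6 = 36/6 = 6; σ²_H = ((10−2)/6)² = 1.778
te_I = (3 + 4·4 + 11)/6 = 30/6 = 5; σ²_I = ((11−3)/6)² = 1.778
te_J = (9 + 4·13 + 23)/6 = 84/6 = 14; σ²_J = ((23−9)/6)² = 5.444

Forward pass:
ES_A = 0; EF_A = 4
ES_B = 0; EF_B = 10
ES_C = 10; EF_C = 10+12 = 22
ES_D = 10; EF_D = 10+14 = 24
ES_E = 4; EF_E = 4+10 = 14
ES_F = 4; EF_F = 4+7 = 11
ES_G = 24; EF_G = 24+10 = 34
ES_H = 14; EF_H = 14+6 = 20
ES_I = 11; EF_I = 11+5 = 16
ES_J = max(EF_C=22, EF_G=34, EF_H=20, EF_I=16) = 34; EF_J = 34+14 = 48
Expected project duration μ = 48 hours. Critical path: B → D → G → J.

Variance along critical path = 0.444 + 9.000 + 1.778 + 5.444 = 16.667; σ = 4.082 hours.
D = μ + z·σ = 48 + 0.842·4.082 = 51.4 hours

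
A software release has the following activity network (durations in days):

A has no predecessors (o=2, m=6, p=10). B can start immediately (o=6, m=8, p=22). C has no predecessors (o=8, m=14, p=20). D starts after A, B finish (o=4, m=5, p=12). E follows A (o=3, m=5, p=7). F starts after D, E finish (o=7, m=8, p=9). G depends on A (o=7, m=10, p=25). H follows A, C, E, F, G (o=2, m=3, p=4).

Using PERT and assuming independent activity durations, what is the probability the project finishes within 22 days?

te_A = (2 + 4·6 + 10)/6 = 36/6 = 6; σ²_A = ((10−2)/6)² = 1.778
te_B = (6 + 4·8 + 22)/6 = 60/6 = 10; σ²_B = ((22−6)/6)² = 7.111
te_C = (8 + 4·14 + 20)/6 = 84/6 = 14; σ²_C = ((20−8)/6)² = 4.000
te_D = (4 + 4·5 + 12)/6 = 36/6 = 6; σ²_D = ((12−4)/6)² = 1.778
te_E = (3 + 4·5 + 7)/6 = 30/6 = 5; σ²_E = ((7−3)/6)² = 0.444
te_F = (7 + 4·8 + 9)/6 = 48/6 = 8; σ²_F = ((9−7)/6)² = 0.111
te_G = (7 + 4·10 + 25)/6 = 72/6 = 12; σ²_G = ((25−7)/6)² = 9.000
te_H = (2 + 4·3 + 4)/6 = 18/6 = 3; σ²_H = ((4−2)/6)² = 0.111

Forward pass:
ES_A = 0; EF_A = 6
ES_B = 0; EF_B = 10
ES_C = 0; EF_C = 14
ES_D = max(EF_A=6, EF_B=10) = 10; EF_D = 10+6 = 16
ES_E = 6; EF_E = 6+5 = 11
ES_F = max(EF_D=16, EF_E=11) = 16; EF_F = 16+8 = 24
ES_G = 6; EF_G = 6+12 = 18
ES_H = max(EF_A=6, EF_C=14, EF_E=11, EF_F=24, EF_G=18) = 24; EF_H = 24+3 = 27
Expected project duration μ = 27 days. Critical path: B → D → F → H.

Variance along critical path = 7.111 + 1.778 + 0.111 + 0.111 = 9.111; σ = √9.111 = 3.018 days.
Z = (22 − 27) / 3.018 = -1.656
P(T ≤ 22) = Φ(-1.656) ≈ 0.049

0.049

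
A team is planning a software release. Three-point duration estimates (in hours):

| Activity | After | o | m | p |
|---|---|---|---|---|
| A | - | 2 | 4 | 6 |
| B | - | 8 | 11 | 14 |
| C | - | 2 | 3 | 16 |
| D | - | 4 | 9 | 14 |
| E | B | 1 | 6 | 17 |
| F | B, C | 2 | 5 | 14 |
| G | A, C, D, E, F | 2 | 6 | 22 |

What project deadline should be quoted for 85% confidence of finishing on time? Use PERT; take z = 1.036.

30.5 hours

te_A = (2 + 4·4 + 6)/6 = 24/6 = 4; σ²_A = ((6−2)/6)² = 0.444
te_B = (8 + 4·11 + 14)/6 = 66/6 = 11; σ²_B = ((14−8)/6)² = 1.000
te_C = (2 + 4·3 + 16)/6 = 30/6 = 5; σ²_C = ((16−2)/6)² = 5.444
te_D = (4 + 4·9 + 14)/6 = 54/6 = 9; σ²_D = ((14−4)/6)² = 2.778
te_E = (1 + 4·6 + 17)/6 = 42/6 = 7; σ²_E = ((17−1)/6)² = 7.111
te_F = (2 + 4·5 + 14)/6 = 36/6 = 6; σ²_F = ((14−2)/6)² = 4.000
te_G = (2 + 4·6 + 22)/6 = 48/6 = 8; σ²_G = ((22−2)/6)² = 11.111

Forward pass:
ES_A = 0; EF_A = 4
ES_B = 0; EF_B = 11
ES_C = 0; EF_C = 5
ES_D = 0; EF_D = 9
ES_E = 11; EF_E = 11+7 = 18
ES_F = max(EF_B=11, EF_C=5) = 11; EF_F = 11+6 = 17
ES_G = max(EF_A=4, EF_C=5, EF_D=9, EF_E=18, EF_F=17) = 18; EF_G = 18+8 = 26
Expected project duration μ = 26 hours. Critical path: B → E → G.

Variance along critical path = 1.000 + 7.111 + 11.111 = 19.222; σ = 4.384 hours.
D = μ + z·σ = 26 + 1.036·4.384 = 30.5 hours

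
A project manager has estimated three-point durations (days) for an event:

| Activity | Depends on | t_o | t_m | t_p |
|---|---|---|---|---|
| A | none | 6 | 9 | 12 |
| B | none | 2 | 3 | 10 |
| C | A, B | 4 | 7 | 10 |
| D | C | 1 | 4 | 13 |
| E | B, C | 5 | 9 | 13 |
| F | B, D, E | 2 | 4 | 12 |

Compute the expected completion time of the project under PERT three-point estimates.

te_A = (6 + 4·9 + 12)/6 = 54/6 = 9
te_B = (2 + 4·3 + 10)/6 = 24/6 = 4
te_C = (4 + 4·7 + 10)/6 = 42/6 = 7
te_D = (1 + 4·4 + 13)/6 = 30/6 = 5
te_E = (5 + 4·9 + 13)/6 = 54/6 = 9
te_F = (2 + 4·4 + 12)/6 = 30/6 = 5

Forward pass:
ES_A = 0; EF_A = 9
ES_B = 0; EF_B = 4
ES_C = max(EF_A=9, EF_B=4) = 9; EF_C = 9+7 = 16
ES_D = 16; EF_D = 16+5 = 21
ES_E = max(EF_B=4, EF_C=16) = 16; EF_E = 16+9 = 25
ES_F = max(EF_B=4, EF_D=21, EF_E=25) = 25; EF_F = 25+5 = 30
Expected project duration μ = 30 days. Critical path: A → C → E → F.

30 days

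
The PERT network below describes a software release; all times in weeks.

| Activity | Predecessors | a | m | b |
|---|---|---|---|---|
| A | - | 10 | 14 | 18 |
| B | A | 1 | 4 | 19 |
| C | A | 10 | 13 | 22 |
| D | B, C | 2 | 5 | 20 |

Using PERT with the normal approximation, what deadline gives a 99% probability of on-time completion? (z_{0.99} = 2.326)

te_A = (10 + 4·14 + 18)/6 = 84/6 = 14; σ²_A = ((18−10)/6)² = 1.778
te_B = (1 + 4·4 + 19)/6 = 36/6 = 6; σ²_B = ((19−1)/6)² = 9.000
te_C = (10 + 4·13 + 22)/6 = 84/6 = 14; σ²_C = ((22−10)/6)² = 4.000
te_D = (2 + 4·5 + 20)/6 = 42/6 = 7; σ²_D = ((20−2)/6)² = 9.000

Forward pass:
ES_A = 0; EF_A = 14
ES_B = 14; EF_B = 14+6 = 20
ES_C = 14; EF_C = 14+14 = 28
ES_D = max(EF_B=20, EF_C=28) = 28; EF_D = 28+7 = 35
Expected project duration μ = 35 weeks. Critical path: A → C → D.

Variance along critical path = 1.778 + 4.000 + 9.000 = 14.778; σ = 3.844 weeks.
D = μ + z·σ = 35 + 2.326·3.844 = 43.9 weeks

43.9 weeks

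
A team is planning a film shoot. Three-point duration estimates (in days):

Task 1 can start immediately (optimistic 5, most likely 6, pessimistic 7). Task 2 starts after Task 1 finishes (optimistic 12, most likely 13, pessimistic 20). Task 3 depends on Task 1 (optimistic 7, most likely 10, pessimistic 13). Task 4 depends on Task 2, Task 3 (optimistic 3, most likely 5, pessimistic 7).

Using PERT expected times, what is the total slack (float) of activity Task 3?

te_Task 1 = (5 + 4·6 + 7)/6 = 36/6 = 6
te_Task 2 = (12 + 4·13 + 20)/6 = 84/6 = 14
te_Task 3 = (7 + 4·10 + 13)/6 = 60/6 = 10
te_Task 4 = (3 + 4·5 + 7)/6 = 30/6 = 5

Forward pass:
ES_Task 1 = 0; EF_Task 1 = 6
ES_Task 2 = 6; EF_Task 2 = 6+14 = 20
ES_Task 3 = 6; EF_Task 3 = 6+10 = 16
ES_Task 4 = max(EF_Task 2=20, EF_Task 3=16) = 20; EF_Task 4 = 20+5 = 25
Expected project duration μ = 25 days. Critical path: Task 1 → Task 2 → Task 4.

Backward pass:
LF_Task 4 = 25; LS_Task 4 = 25−5 = 20
LF_Task 3 = LS_Task 4 = 20; LS_Task 3 = 20−10 = 10
LF_Task 2 = LS_Task 4 = 20; LS_Task 2 = 20−14 = 6
LF_Task 1 = min(LS_Task 2=6, LS_Task 3=10) = 6; LS_Task 1 = 6−6 = 0
Slack_Task 3 = LS_Task 3 − ES_Task 3 = 10 − 6 = 4

4 days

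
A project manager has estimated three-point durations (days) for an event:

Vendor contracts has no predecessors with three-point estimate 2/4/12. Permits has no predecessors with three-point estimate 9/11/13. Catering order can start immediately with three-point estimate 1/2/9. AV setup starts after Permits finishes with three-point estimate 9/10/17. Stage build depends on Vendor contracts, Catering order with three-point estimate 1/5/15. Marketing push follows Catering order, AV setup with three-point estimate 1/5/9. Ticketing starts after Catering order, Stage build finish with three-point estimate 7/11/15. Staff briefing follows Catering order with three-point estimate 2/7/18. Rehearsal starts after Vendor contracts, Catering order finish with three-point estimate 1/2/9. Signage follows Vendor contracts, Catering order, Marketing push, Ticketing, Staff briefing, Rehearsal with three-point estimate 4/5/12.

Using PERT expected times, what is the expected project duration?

33 days

te_Vendor contracts = (2 + 4·4 + 12)/6 = 30/6 = 5
te_Permits = (9 + 4·11 + 13)/6 = 66/6 = 11
te_Catering order = (1 + 4·2 + 9)/6 = 18/6 = 3
te_AV setup = (9 + 4·10 + 17)/6 = 66/6 = 11
te_Stage build = (1 + 4·5 + 15)/6 = 36/6 = 6
te_Marketing push = (1 + 4·5 + 9)/6 = 30/6 = 5
te_Ticketing = (7 + 4·11 + 15)/6 = 66/6 = 11
te_Staff briefing = (2 + 4·7 + 18)/6 = 48/6 = 8
te_Rehearsal = (1 + 4·2 + 9)/6 = 18/6 = 3
te_Signage = (4 + 4·5 + 12)/6 = 36/6 = 6

Forward pass:
ES_Vendor contracts = 0; EF_Vendor contracts = 5
ES_Permits = 0; EF_Permits = 11
ES_Catering order = 0; EF_Catering order = 3
ES_AV setup = 11; EF_AV setup = 11+11 = 22
ES_Stage build = max(EF_Vendor contracts=5, EF_Catering order=3) = 5; EF_Stage build = 5+6 = 11
ES_Marketing push = max(EF_Catering order=3, EF_AV setup=22) = 22; EF_Marketing push = 22+5 = 27
ES_Ticketing = max(EF_Catering order=3, EF_Stage build=11) = 11; EF_Ticketing = 11+11 = 22
ES_Staff briefing = 3; EF_Staff briefing = 3+8 = 11
ES_Rehearsal = max(EF_Vendor contracts=5, EF_Catering order=3) = 5; EF_Rehearsal = 5+3 = 8
ES_Signage = max(EF_Vendor contracts=5, EF_Catering order=3, EF_Marketing push=27, EF_Ticketing=22, EF_Staff briefing=11, EF_Rehearsal=8) = 27; EF_Signage = 27+6 = 33
Expected project duration μ = 33 days. Critical path: Permits → AV setup → Marketing push → Signage.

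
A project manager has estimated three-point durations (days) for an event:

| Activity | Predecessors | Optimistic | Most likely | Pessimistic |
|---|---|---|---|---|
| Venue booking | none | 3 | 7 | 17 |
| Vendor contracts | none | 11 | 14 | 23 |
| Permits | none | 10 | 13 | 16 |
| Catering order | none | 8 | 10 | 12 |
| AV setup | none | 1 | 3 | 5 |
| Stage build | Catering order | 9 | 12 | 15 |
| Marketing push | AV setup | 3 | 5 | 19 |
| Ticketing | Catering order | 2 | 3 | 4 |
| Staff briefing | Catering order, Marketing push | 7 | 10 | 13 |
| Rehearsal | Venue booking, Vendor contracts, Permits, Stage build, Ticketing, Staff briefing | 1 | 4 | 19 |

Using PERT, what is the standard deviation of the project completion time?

te_Venue booking = (3 + 4·7 + 17)/6 = 48/6 = 8; σ²_Venue booking = ((17−3)/6)² = 5.444
te_Vendor contracts = (11 + 4·14 + 23)/6 = 90/6 = 15; σ²_Vendor contracts = ((23−11)/6)² = 4.000
te_Permits = (10 + 4·13 + 16)/6 = 78/6 = 13; σ²_Permits = ((16−10)/6)² = 1.000
te_Catering order = (8 + 4·10 + 12)/6 = 60/6 = 10; σ²_Catering order = ((12−8)/6)² = 0.444
te_AV setup = (1 + 4·3 + 5)/6 = 18/6 = 3; σ²_AV setup = ((5−1)/6)² = 0.444
te_Stage build = (9 + 4·12 + 15)/6 = 72/6 = 12; σ²_Stage build = ((15−9)/6)² = 1.000
te_Marketing push = (3 + 4·5 + 19)/6 = 42/6 = 7; σ²_Marketing push = ((19−3)/6)² = 7.111
te_Ticketing = (2 + 4·3 + 4)/6 = 18/6 = 3; σ²_Ticketing = ((4−2)/6)² = 0.111
te_Staff briefing = (7 + 4·10 + 13)/6 = 60/6 = 10; σ²_Staff briefing = ((13−7)/6)² = 1.000
te_Rehearsal = (1 + 4·4 + 19)/6 = 36/6 = 6; σ²_Rehearsal = ((19−1)/6)² = 9.000

Forward pass:
ES_Venue booking = 0; EF_Venue booking = 8
ES_Vendor contracts = 0; EF_Vendor contracts = 15
ES_Permits = 0; EF_Permits = 13
ES_Catering order = 0; EF_Catering order = 10
ES_AV setup = 0; EF_AV setup = 3
ES_Stage build = 10; EF_Stage build = 10+12 = 22
ES_Marketing push = 3; EF_Marketing push = 3+7 = 10
ES_Ticketing = 10; EF_Ticketing = 10+3 = 13
ES_Staff briefing = max(EF_Catering order=10, EF_Marketing push=10) = 10; EF_Staff briefing = 10+10 = 20
ES_Rehearsal = max(EF_Venue booking=8, EF_Vendor contracts=15, EF_Permits=13, EF_Stage build=22, EF_Ticketing=13, EF_Staff briefing=20) = 22; EF_Rehearsal = 22+6 = 28
Expected project duration μ = 28 days. Critical path: Catering order → Stage build → Rehearsal.

Variance along critical path = 0.444 + 1.000 + 9.000 = 10.444
σ = √10.444 = 3.232 days

3.23 days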